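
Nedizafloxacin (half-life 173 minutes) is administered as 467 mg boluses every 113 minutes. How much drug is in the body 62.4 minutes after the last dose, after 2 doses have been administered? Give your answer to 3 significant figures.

595 mg

The 2 doses were given 175.4, 62.4 minutes ago.
Total = 467·(1/2)^(175.4/173) + 467·(1/2)^(62.4/173)
      = 231.27 + 363.69 ≈ 594.96 mg.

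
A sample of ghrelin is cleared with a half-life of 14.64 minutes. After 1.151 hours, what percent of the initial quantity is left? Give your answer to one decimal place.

1.151 hours = 69.06 minutes.
n = 69.06/14.64 ≈ 4.7172 half-lives.
Fraction remaining = (1/2)^4.7172 ≈ 0.038017, i.e. 3.8017%.

3.8%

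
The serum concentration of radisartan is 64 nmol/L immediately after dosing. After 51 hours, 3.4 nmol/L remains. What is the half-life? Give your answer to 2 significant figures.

12 hours

A/A₀ = 3.4/64 ≈ 0.053125.
n = log₂(18.824) ≈ 4.2345 half-lives elapsed in 51 hours.
t½ = 51/4.2345 ≈ 12.044 hours.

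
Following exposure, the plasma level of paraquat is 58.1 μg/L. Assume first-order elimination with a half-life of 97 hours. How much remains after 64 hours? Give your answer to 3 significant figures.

36.8 μg/L

Number of half-lives: n = 64/97 ≈ 0.65979.
Remaining = 58.1 × (1/2)^0.65979 = 58.1 × 0.63297 ≈ 36.775 μg/L.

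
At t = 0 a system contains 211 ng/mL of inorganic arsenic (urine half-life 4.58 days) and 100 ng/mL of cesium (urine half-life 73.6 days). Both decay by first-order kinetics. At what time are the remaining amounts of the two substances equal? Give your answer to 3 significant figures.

5.26 days

Set 211·(1/2)^(t/4.58) = 100·(1/2)^(t/73.6).
Taking log₂: log₂(211/100) = t·(1/4.58 − 1/73.6).
log₂(2.11) = 1.0772; 1/4.58 − 1/73.6 = 0.20475.
t = 1.0772 / 0.20475 ≈ 5.2612 days.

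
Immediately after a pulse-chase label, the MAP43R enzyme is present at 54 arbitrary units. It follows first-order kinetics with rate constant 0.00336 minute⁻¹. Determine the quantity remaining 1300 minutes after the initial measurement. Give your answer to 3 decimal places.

0.685 arbitrary units

t½ = ln 2 / k = 0.69315 / 0.00336 ≈ 206.29 minutes.
Number of half-lives: n = 1300/206.29 ≈ 6.3017.
Remaining = 54 × (1/2)^6.3017 = 54 × 0.012677 ≈ 0.68453 arbitrary units.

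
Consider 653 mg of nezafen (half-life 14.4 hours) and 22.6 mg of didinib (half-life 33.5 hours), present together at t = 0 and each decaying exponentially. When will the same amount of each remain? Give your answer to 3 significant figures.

Set 653·(1/2)^(t/14.4) = 22.6·(1/2)^(t/33.5).
Taking log₂: log₂(653/22.6) = t·(1/14.4 − 1/33.5).
log₂(28.894) = 4.8527; 1/14.4 − 1/33.5 = 0.039594.
t = 4.8527 / 0.039594 ≈ 122.56 hours.

123 hours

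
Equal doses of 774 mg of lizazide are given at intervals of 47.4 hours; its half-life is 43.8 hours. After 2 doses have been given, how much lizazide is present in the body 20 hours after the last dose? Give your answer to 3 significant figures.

830 mg

The 2 doses were given 67.4, 20 hours ago.
Total = 774·(1/2)^(67.4/43.8) + 774·(1/2)^(20/43.8)
      = 266.39 + 564.01 ≈ 830.39 mg.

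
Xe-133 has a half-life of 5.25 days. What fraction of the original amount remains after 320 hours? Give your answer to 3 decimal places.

320 hours = 13.3333 days.
n = 13.3333/5.25 ≈ 2.5397 half-lives.
Fraction remaining = (1/2)^2.5397 ≈ 0.17198.

0.172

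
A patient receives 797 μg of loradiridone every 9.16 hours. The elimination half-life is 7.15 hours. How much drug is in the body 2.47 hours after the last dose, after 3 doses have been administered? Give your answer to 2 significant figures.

990 μg

The 3 doses were given 20.79, 11.63, 2.47 hours ago.
Total = 797·(1/2)^(20.79/7.15) + 797·(1/2)^(11.63/7.15) + 797·(1/2)^(2.47/7.15)
      = 106.21 + 258.11 + 627.29 ≈ 991.61 μg.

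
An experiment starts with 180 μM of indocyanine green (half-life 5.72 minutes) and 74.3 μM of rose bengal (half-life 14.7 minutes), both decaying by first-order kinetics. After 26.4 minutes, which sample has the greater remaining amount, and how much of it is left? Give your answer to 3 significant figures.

indocyanine green: 180 × (1/2)^4.6154 ≈ 7.3435 μM.
rose bengal: 74.3 × (1/2)^1.7959 ≈ 21.398 μM.
Rose bengal has more remaining, at ≈ 21.398 μM.

rose bengal, 21.4 μM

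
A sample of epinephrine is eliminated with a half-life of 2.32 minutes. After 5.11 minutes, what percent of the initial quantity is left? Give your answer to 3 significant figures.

n = 5.11/2.32 ≈ 2.2026 half-lives.
Fraction remaining = (1/2)^2.2026 ≈ 0.21725, i.e. 21.725%.

21.7%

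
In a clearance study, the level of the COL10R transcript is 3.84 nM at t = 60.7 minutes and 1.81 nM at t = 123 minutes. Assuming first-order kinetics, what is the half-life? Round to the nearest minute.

57 minutes

Over Δt = 123 − 60.7 = 62.3 minutes, the level fell by a factor of 3.84/1.81 ≈ 2.1215.
n = log₂(2.1215) ≈ 1.0851 half-lives, so t½ = 62.3/1.0851 ≈ 57.413 minutes.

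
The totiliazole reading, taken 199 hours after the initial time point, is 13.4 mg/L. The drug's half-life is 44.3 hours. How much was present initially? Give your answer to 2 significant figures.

300 mg/L

Number of half-lives elapsed: n = 199/44.3 ≈ 4.4921.
A₀ = A × 2^n = 13.4 × 2^4.4921 = 13.4 × 22.504 ≈ 301.55 mg/L.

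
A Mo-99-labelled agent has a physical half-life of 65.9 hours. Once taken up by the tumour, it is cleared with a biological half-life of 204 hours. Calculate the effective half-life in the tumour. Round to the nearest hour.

50 hours

1/t_eff = 1/t_phys + 1/t_biol = 1/65.9 + 1/204 = 0.020076 per hour.
t_eff = 65.9 × 204 / (65.9 + 204) ≈ 49.81 hours.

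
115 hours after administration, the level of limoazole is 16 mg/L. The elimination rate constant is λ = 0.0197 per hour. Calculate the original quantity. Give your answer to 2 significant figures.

150 mg/L

t½ = ln 2 / λ = 0.69315 / 0.0197 ≈ 35.185 hours.
Number of half-lives elapsed: n = 115/35.185 ≈ 3.2684.
A₀ = A × 2^n = 16 × 2^3.2684 = 16 × 9.6359 ≈ 154.18 mg/L.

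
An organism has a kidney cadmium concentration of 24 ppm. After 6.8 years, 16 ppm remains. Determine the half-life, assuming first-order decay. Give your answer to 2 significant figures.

A/A₀ = 16/24 ≈ 0.66667.
n = log₂(1.5) ≈ 0.58496 half-lives elapsed in 6.8 years.
t½ = 6.8/0.58496 ≈ 11.625 years.

12 years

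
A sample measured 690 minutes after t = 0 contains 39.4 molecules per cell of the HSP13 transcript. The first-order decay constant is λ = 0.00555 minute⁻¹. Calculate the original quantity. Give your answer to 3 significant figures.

1810 molecules per cell

t½ = ln 2 / λ = 0.69315 / 0.00555 ≈ 124.89 minutes.
Number of half-lives elapsed: n = 690/124.89 ≈ 5.5248.
A₀ = A × 2^n = 39.4 × 2^5.5248 = 39.4 × 46.04 ≈ 1814 molecules per cell.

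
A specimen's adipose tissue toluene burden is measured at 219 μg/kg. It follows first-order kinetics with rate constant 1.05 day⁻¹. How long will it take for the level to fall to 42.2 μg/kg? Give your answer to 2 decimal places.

1.57 days

t½ = ln 2 / λ = 0.69315 / 1.05 ≈ 0.66014 days.
Fraction remaining = 42.2/219 ≈ 0.19269.
n = log₂(219/42.2) = ln(5.1896)/ln 2 ≈ 2.3756 half-lives.
t = n × t½ = 2.3756 × 0.66014 ≈ 1.5682 days.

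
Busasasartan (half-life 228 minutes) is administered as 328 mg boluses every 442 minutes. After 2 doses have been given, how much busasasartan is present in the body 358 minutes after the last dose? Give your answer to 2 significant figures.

140 mg

The 2 doses were given 800, 358 minutes ago.
Total = 328·(1/2)^(800/228) + 328·(1/2)^(358/228)
      = 28.816 + 110.46 ≈ 139.28 mg.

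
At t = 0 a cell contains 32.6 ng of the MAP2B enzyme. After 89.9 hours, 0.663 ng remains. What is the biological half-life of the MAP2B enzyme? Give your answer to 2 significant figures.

A/A₀ = 0.663/32.6 ≈ 0.020337.
n = log₂(49.17) ≈ 5.6197 half-lives elapsed in 89.9 hours.
t½ = 89.9/5.6197 ≈ 15.997 hours.

16 hours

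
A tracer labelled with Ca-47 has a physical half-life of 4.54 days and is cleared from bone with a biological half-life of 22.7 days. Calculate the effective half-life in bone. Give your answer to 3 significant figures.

1/t_eff = 1/t_phys + 1/t_biol = 1/4.54 + 1/22.7 = 0.26432 per day.
t_eff = 4.54 × 22.7 / (4.54 + 22.7) ≈ 3.7833 days.

3.78 days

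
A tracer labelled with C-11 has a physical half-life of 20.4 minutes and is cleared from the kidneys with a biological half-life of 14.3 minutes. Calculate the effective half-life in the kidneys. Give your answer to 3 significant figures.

8.41 minutes

1/t_eff = 1/t_phys + 1/t_biol = 1/20.4 + 1/14.3 = 0.11895 per minute.
t_eff = 20.4 × 14.3 / (20.4 + 14.3) ≈ 8.4069 minutes.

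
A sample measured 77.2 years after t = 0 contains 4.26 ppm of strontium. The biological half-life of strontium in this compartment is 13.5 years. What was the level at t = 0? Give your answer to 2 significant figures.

Number of half-lives elapsed: n = 77.2/13.5 ≈ 5.7185.
A₀ = A × 2^n = 4.26 × 2^5.7185 = 4.26 × 52.656 ≈ 224.31 ppm.

220 ppm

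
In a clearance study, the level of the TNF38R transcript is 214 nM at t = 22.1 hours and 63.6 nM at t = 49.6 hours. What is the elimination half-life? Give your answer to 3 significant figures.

15.7 hours

Over Δt = 49.6 − 22.1 = 27.5 hours, the level fell by a factor of 214/63.6 ≈ 3.3648.
n = log₂(3.3648) ≈ 1.7505 half-lives, so t½ = 27.5/1.7505 ≈ 15.71 hours.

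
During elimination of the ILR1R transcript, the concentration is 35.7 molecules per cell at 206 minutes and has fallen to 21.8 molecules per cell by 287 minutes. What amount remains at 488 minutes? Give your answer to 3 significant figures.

6.41 molecules per cell

Over Δt = 287 − 206 = 81 minutes, the level fell by a factor of 35.7/21.8 ≈ 1.6376.
n = log₂(1.6376) ≈ 0.7116 half-lives, so t½ = 81/0.7116 ≈ 113.83 minutes.
From t = 287 to t = 488: 21.8 × (1/2)^((488−287)/113.83) ≈ 6.4105 molecules per cell.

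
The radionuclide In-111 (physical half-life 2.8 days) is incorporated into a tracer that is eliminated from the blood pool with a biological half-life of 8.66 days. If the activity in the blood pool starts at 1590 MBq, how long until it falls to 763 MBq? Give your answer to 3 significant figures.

1/t_eff = 1/t_phys + 1/t_biol = 1/2.8 + 1/8.66 = 0.47262 per day.
t_eff = 2.8 × 8.66 / (2.8 + 8.66) ≈ 2.1159 days.
n = log₂(1590/763) ≈ 1.0593; t = 1.0593 × 2.1159 ≈ 2.2413 days.

2.24 days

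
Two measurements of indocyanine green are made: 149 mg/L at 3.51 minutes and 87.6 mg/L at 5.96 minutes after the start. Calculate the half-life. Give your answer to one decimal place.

Over Δt = 5.96 − 3.51 = 2.45 minutes, the level fell by a factor of 149/87.6 ≈ 1.7009.
n = log₂(1.7009) ≈ 0.76631 half-lives, so t½ = 2.45/0.76631 ≈ 3.1971 minutes.

3.2 minutes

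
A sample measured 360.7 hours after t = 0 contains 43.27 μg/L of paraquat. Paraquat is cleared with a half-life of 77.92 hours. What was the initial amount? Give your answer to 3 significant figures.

1070 μg/L

Number of half-lives elapsed: n = 360.7/77.92 ≈ 4.6291.
A₀ = A × 2^n = 43.27 × 2^4.6291 = 43.27 × 24.746 ≈ 1070.7 μg/L.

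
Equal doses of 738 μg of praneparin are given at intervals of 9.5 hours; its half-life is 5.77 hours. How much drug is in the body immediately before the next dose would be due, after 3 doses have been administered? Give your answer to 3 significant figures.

The 3 doses were given 28.5, 19, 9.5 hours ago.
Total = 738·(1/2)^(28.5/5.77) + 738·(1/2)^(19/5.77) + 738·(1/2)^(9.5/5.77)
      = 24.053 + 75.3 + 235.74 ≈ 335.09 μg.

335 μg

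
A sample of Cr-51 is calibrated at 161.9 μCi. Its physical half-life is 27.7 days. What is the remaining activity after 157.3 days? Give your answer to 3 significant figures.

Number of half-lives: n = 157.3/27.7 ≈ 5.6787.
Remaining = 161.9 × (1/2)^5.6787 = 161.9 × 0.019523 ≈ 3.1607 μCi.

3.16 μCi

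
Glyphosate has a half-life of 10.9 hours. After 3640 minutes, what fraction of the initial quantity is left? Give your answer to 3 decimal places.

0.021

3640 minutes = 60.6667 hours.
n = 60.6667/10.9 ≈ 5.5657 half-lives.
Fraction remaining = (1/2)^5.5657 ≈ 0.021113.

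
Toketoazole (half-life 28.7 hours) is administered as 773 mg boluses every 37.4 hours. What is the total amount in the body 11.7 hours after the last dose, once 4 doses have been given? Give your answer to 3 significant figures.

The 4 doses were given 123.9, 86.5, 49.1, 11.7 hours ago.
Total = 773·(1/2)^(123.9/28.7) + 773·(1/2)^(86.5/28.7) + 773·(1/2)^(49.1/28.7) + 773·(1/2)^(11.7/28.7)
      = 38.78 + 95.696 + 236.14 + 582.72 ≈ 953.34 mg.

953 mg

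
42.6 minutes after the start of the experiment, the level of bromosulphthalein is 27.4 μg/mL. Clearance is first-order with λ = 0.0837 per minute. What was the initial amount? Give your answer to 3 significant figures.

t½ = ln 2 / λ = 0.69315 / 0.0837 ≈ 8.2813 minutes.
Number of half-lives elapsed: n = 42.6/8.2813 ≈ 5.1441.
A₀ = A × 2^n = 27.4 × 2^5.1441 = 27.4 × 35.361 ≈ 968.9 μg/mL.

969 μg/mL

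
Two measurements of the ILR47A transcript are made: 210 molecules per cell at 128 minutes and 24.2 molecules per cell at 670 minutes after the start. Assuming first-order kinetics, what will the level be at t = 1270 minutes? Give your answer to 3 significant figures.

Over Δt = 670 − 128 = 542 minutes, the level fell by a factor of 210/24.2 ≈ 8.6777.
n = log₂(8.6777) ≈ 3.1173 half-lives, so t½ = 542/3.1173 ≈ 173.87 minutes.
From t = 670 to t = 1270: 24.2 × (1/2)^((1270−670)/173.87) ≈ 2.2131 molecules per cell.

2.21 molecules per cell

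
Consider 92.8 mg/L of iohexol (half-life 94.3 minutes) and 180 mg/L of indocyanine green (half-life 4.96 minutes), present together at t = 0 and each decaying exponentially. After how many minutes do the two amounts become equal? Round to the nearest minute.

5 minutes

Set 92.8·(1/2)^(t/94.3) = 180·(1/2)^(t/4.96).
Taking log₂: log₂(92.8/180) = t·(1/94.3 − 1/4.96).
log₂(0.51556) = -0.9558; 1/94.3 − 1/4.96 = -0.19101.
t = -0.9558 / -0.19101 ≈ 5.004 minutes.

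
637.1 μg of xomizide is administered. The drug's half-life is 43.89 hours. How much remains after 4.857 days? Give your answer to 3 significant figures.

101 μg

Convert the elapsed time: 4.857 days = 116.568 hours.
Number of half-lives: n = 116.568/43.89 ≈ 2.6559.
Remaining = 637.1 × (1/2)^2.6559 = 637.1 × 0.15867 ≈ 101.09 μg.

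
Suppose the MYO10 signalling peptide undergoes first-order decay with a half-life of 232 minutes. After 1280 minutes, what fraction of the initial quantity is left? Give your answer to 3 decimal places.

n = 1280/232 ≈ 5.5172 half-lives.
Fraction remaining = (1/2)^5.5172 ≈ 0.021835.

0.022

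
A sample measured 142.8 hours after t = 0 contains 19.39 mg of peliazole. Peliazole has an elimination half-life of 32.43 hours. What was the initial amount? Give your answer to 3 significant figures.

410 mg

Number of half-lives elapsed: n = 142.8/32.43 ≈ 4.4033.
A₀ = A × 2^n = 19.39 × 2^4.4033 = 19.39 × 21.161 ≈ 410.31 mg.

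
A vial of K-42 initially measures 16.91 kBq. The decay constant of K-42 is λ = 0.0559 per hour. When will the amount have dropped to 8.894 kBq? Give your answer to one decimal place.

t½ = ln 2 / λ = 0.69315 / 0.0559 ≈ 12.4 hours.
Fraction remaining = 8.894/16.91 ≈ 0.52596.
n = log₂(16.91/8.894) = ln(1.9013)/ln 2 ≈ 0.92697 half-lives.
t = n × t½ = 0.92697 × 12.4 ≈ 11.494 hours.

11.5 hours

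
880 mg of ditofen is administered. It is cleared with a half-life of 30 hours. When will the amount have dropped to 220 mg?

60 hours

220/880 = 1/4, so 2 half-lives have elapsed.
t = 2 × 30 = 60 hours.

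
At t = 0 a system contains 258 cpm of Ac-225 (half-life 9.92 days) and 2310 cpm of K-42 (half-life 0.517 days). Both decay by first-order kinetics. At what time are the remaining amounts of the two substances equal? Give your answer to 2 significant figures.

1.7 days

Set 258·(1/2)^(t/9.92) = 2310·(1/2)^(t/0.517).
Taking log₂: log₂(258/2310) = t·(1/9.92 − 1/0.517).
log₂(0.11169) = -3.1624; 1/9.92 − 1/0.517 = -1.8334.
t = -3.1624 / -1.8334 ≈ 1.7249 days.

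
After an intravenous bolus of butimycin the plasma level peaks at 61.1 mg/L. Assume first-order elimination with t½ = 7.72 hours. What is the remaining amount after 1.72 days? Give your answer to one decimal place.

1.5 mg/L

Convert the elapsed time: 1.72 days = 41.28 hours.
Number of half-lives: n = 41.28/7.72 ≈ 5.3472.
Remaining = 61.1 × (1/2)^5.3472 = 61.1 × 0.024567 ≈ 1.501 mg/L.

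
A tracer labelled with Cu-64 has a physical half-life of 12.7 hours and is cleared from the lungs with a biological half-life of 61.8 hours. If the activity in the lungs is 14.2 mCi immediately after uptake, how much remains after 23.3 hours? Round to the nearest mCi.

1/t_eff = 1/t_phys + 1/t_biol = 1/12.7 + 1/61.8 = 0.094921 per hour.
t_eff = 12.7 × 61.8 / (12.7 + 61.8) ≈ 10.535 hours.
Remaining = 14.2 × (1/2)^(23.3/10.535) = 14.2 × (1/2)^2.2117 ≈ 3.0656 mCi.

3 mCi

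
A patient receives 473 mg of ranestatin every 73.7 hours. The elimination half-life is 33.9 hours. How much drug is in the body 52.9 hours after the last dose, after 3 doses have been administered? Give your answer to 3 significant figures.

The 3 doses were given 200.3, 126.6, 52.9 hours ago.
Total = 473·(1/2)^(200.3/33.9) + 473·(1/2)^(126.6/33.9) + 473·(1/2)^(52.9/33.9)
      = 7.8742 + 35.535 + 160.37 ≈ 203.78 mg.

204 mg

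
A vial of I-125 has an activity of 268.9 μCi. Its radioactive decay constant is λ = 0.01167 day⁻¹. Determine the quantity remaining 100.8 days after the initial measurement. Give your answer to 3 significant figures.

t½ = ln 2 / λ = 0.69315 / 0.01167 ≈ 59.396 days.
Number of half-lives: n = 100.8/59.396 ≈ 1.6971.
Remaining = 268.9 × (1/2)^1.6971 = 268.9 × 0.30841 ≈ 82.931 μCi.

82.9 μCi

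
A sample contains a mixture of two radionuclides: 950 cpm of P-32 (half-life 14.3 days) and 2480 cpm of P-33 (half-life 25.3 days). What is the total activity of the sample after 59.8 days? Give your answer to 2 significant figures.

P-32: 950 × (1/2)^(59.8/14.3) = 950 × (1/2)^4.1818 ≈ 52.344 cpm.
P-33: 2480 × (1/2)^(59.8/25.3) = 2480 × (1/2)^2.3636 ≈ 481.87 cpm.
Total = 52.344 + 481.87 ≈ 534.21 cpm.

530 cpm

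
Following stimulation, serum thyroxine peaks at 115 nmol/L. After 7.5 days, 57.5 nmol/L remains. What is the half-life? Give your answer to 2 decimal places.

A/A₀ = 57.5/115 ≈ 0.5.
n = log₂(2) ≈ 1 half-life elapsed in 7.5 days.
t½ = 7.5/1 ≈ 7.5 days.

7.50 days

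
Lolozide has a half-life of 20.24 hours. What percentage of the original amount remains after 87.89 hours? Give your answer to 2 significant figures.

n = 87.89/20.24 ≈ 4.3424 half-lives.
Fraction remaining = (1/2)^4.3424 ≈ 0.049296, i.e. 4.9296%.

4.9%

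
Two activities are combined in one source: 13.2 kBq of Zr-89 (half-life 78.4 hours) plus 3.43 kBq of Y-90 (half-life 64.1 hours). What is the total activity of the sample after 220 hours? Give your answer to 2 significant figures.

2.2 kBq

Zr-89: 13.2 × (1/2)^(220/78.4) = 13.2 × (1/2)^2.8061 ≈ 1.8873 kBq.
Y-90: 3.43 × (1/2)^(220/64.1) = 3.43 × (1/2)^3.4321 ≈ 0.31777 kBq.
Total = 1.8873 + 0.31777 ≈ 2.2051 kBq.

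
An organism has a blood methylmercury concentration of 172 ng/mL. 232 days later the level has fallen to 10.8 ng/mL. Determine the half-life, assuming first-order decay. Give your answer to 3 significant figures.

58.1 days

A/A₀ = 10.8/172 ≈ 0.062791.
n = log₂(15.926) ≈ 3.9933 half-lives elapsed in 232 days.
t½ = 232/3.9933 ≈ 58.097 days.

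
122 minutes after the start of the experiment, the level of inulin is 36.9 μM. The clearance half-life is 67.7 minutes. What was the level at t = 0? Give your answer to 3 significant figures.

Number of half-lives elapsed: n = 122/67.7 ≈ 1.8021.
A₀ = A × 2^n = 36.9 × 2^1.8021 = 36.9 × 3.4872 ≈ 128.68 μM.

129 μM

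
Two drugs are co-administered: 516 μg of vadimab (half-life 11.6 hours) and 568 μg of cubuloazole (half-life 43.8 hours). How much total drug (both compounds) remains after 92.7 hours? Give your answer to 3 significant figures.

vadimab: 516 × (1/2)^(92.7/11.6) = 516 × (1/2)^7.9914 ≈ 2.0277 μg.
cubuloazole: 568 × (1/2)^(92.7/43.8) = 568 × (1/2)^2.1164 ≈ 130.99 μg.
Total = 2.0277 + 130.99 ≈ 133.02 μg.

133 μg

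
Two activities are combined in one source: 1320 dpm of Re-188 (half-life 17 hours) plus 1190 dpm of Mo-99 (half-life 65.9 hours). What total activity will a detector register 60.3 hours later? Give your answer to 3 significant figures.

744 dpm

Re-188: 1320 × (1/2)^(60.3/17) = 1320 × (1/2)^3.5471 ≈ 112.93 dpm.
Mo-99: 1190 × (1/2)^(60.3/65.9) = 1190 × (1/2)^0.91502 ≈ 631.1 dpm.
Total = 112.93 + 631.1 ≈ 744.03 dpm.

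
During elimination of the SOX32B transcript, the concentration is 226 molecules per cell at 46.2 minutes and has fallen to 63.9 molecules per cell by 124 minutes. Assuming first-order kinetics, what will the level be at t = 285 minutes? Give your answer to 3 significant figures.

4.68 molecules per cell

Over Δt = 124 − 46.2 = 77.8 minutes, the level fell by a factor of 226/63.9 ≈ 3.5368.
n = log₂(3.5368) ≈ 1.8224 half-lives, so t½ = 77.8/1.8224 ≈ 42.69 minutes.
From t = 124 to t = 285: 63.9 × (1/2)^((285−124)/42.69) ≈ 4.6796 molecules per cell.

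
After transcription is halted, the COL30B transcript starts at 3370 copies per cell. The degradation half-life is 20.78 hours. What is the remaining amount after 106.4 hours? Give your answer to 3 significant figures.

96.9 copies per cell

Number of half-lives: n = 106.4/20.78 ≈ 5.1203.
Remaining = 3370 × (1/2)^5.1203 = 3370 × 0.02875 ≈ 96.887 copies per cell.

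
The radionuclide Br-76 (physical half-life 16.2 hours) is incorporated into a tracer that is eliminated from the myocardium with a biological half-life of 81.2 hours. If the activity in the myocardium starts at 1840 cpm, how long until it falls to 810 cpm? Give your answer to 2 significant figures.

1/t_eff = 1/t_phys + 1/t_biol = 1/16.2 + 1/81.2 = 0.074044 per hour.
t_eff = 16.2 × 81.2 / (16.2 + 81.2) ≈ 13.506 hours.
n = log₂(1840/810) ≈ 1.1837; t = 1.1837 × 13.506 ≈ 15.987 hours.

16 hours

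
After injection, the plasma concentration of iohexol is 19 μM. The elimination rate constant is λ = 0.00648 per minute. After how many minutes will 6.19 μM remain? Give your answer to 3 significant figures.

173 minutes

t½ = ln 2 / λ = 0.69315 / 0.00648 ≈ 106.97 minutes.
Fraction remaining = 6.19/19 ≈ 0.32579.
n = log₂(19/6.19) = ln(3.0695)/ln 2 ≈ 1.618 half-lives.
t = n × t½ = 1.618 × 106.97 ≈ 173.07 minutes.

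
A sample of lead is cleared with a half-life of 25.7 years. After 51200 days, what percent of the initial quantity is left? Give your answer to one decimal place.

51200 days = 140.274 years.
n = 140.274/25.7 ≈ 5.4581 half-lives.
Fraction remaining = (1/2)^5.4581 ≈ 0.022748, i.e. 2.2748%.

2.3%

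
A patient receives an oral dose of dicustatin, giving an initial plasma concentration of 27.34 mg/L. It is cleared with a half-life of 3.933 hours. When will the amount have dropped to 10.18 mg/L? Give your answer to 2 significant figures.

Fraction remaining = 10.18/27.34 ≈ 0.37235.
n = log₂(27.34/10.18) = ln(2.6857)/ln 2 ≈ 1.4253 half-lives.
t = n × t½ = 1.4253 × 3.933 ≈ 5.6056 hours.

5.6 hours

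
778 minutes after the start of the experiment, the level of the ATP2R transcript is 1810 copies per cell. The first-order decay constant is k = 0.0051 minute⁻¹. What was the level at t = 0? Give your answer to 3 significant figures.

t½ = ln 2 / k = 0.69315 / 0.0051 ≈ 135.91 minutes.
Number of half-lives elapsed: n = 778/135.91 ≈ 5.7243.
A₀ = A × 2^n = 1810 × 2^5.7243 = 1810 × 52.868 ≈ 95691 copies per cell.

95700 copies per cell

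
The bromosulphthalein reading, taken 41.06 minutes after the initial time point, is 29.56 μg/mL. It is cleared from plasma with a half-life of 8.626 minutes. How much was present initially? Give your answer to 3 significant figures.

Number of half-lives elapsed: n = 41.06/8.626 ≈ 4.76.
A₀ = A × 2^n = 29.56 × 2^4.76 = 29.56 × 27.096 ≈ 800.97 μg/mL.

801 μg/mL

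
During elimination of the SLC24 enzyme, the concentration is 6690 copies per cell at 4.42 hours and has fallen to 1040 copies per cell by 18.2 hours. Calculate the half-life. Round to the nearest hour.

Over Δt = 18.2 − 4.42 = 13.78 hours, the level fell by a factor of 6690/1040 ≈ 6.4327.
n = log₂(6.4327) ≈ 2.6854 half-lives, so t½ = 13.78/2.6854 ≈ 5.1314 hours.

5 hours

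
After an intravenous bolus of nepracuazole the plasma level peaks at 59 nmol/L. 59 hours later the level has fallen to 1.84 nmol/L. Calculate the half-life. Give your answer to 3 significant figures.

11.8 hours

A/A₀ = 1.84/59 ≈ 0.031186.
n = log₂(32.065) ≈ 5.0029 half-lives elapsed in 59 hours.
t½ = 59/5.0029 ≈ 11.793 hours.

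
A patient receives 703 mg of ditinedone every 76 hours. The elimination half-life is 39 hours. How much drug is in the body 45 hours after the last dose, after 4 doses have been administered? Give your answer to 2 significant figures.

The 4 doses were given 273, 197, 121, 45 hours ago.
Total = 703·(1/2)^(273/39) + 703·(1/2)^(197/39) + 703·(1/2)^(121/39) + 703·(1/2)^(45/39)
      = 5.4922 + 21.202 + 81.845 + 315.95 ≈ 424.48 mg.

420 mg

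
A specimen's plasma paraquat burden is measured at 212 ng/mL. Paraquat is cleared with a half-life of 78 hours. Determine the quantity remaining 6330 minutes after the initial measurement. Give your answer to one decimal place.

Convert the elapsed time: 6330 minutes = 105.5 hours.
Number of half-lives: n = 105.5/78 ≈ 1.3526.
Remaining = 212 × (1/2)^1.3526 = 212 × 0.3916 ≈ 83.018 ng/mL.

83.0 ng/mL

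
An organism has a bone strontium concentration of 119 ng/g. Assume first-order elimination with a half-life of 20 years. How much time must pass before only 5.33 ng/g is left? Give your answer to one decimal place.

Fraction remaining = 5.33/119 ≈ 0.04479.
n = log₂(119/5.33) = ln(22.326)/ln 2 ≈ 4.4807 half-lives.
t = n × t½ = 4.4807 × 20 ≈ 89.614 years.

89.6 years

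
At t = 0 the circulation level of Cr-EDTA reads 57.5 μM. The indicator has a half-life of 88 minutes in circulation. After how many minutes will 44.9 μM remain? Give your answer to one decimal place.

31.4 minutes

Fraction remaining = 44.9/57.5 ≈ 0.78087.
n = log₂(57.5/44.9) = ln(1.2806)/ln 2 ≈ 0.35685 half-lives.
t = n × t½ = 0.35685 × 88 ≈ 31.402 minutes.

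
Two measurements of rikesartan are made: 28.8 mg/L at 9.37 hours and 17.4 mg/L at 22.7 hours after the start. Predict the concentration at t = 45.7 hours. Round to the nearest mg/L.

7 mg/L

Over Δt = 22.7 − 9.37 = 13.33 hours, the level fell by a factor of 28.8/17.4 ≈ 1.6552.
n = log₂(1.6552) ≈ 0.72698 half-lives, so t½ = 13.33/0.72698 ≈ 18.336 hours.
From t = 22.7 to t = 45.7: 17.4 × (1/2)^((45.7−22.7)/18.336) ≈ 7.2937 mg/L.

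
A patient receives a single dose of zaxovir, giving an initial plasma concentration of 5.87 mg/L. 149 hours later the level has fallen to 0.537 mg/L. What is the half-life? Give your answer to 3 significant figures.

43.2 hours

A/A₀ = 0.537/5.87 ≈ 0.091482.
n = log₂(10.931) ≈ 3.4504 half-lives elapsed in 149 hours.
t½ = 149/3.4504 ≈ 43.184 hours.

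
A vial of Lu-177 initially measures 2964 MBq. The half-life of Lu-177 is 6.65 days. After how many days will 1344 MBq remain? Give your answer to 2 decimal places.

7.59 days

Fraction remaining = 1344/2964 ≈ 0.45344.
n = log₂(2964/1344) = ln(2.2054)/ln 2 ≈ 1.141 half-lives.
t = n × t½ = 1.141 × 6.65 ≈ 7.5877 days.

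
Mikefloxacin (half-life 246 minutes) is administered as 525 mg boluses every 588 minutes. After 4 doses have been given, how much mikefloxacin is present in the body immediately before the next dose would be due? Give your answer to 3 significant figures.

The 4 doses were given 2352, 1764, 1176, 588 minutes ago.
Total = 525·(1/2)^(2352/246) + 525·(1/2)^(1764/246) + 525·(1/2)^(1176/246) + 525·(1/2)^(588/246)
      = 0.69505 + 3.6438 + 19.102 + 100.14 ≈ 123.59 mg.

124 mg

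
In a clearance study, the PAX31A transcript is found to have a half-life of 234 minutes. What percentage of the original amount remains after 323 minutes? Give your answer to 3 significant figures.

n = 323/234 ≈ 1.3803 half-lives.
Fraction remaining = (1/2)^1.3803 ≈ 0.38413, i.e. 38.413%.

38.4%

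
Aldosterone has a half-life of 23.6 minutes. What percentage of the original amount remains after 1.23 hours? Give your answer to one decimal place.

1.23 hours = 73.8 minutes.
n = 73.8/23.6 ≈ 3.1271 half-lives.
Fraction remaining = (1/2)^3.1271 ≈ 0.11446, i.e. 11.446%.

11.4%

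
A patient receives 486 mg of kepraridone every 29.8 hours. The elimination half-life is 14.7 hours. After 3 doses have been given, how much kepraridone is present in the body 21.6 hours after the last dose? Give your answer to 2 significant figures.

The 3 doses were given 81.2, 51.4, 21.6 hours ago.
Total = 486·(1/2)^(81.2/14.7) + 486·(1/2)^(51.4/14.7) + 486·(1/2)^(21.6/14.7)
      = 10.563 + 43.058 + 175.51 ≈ 229.13 mg.

230 mg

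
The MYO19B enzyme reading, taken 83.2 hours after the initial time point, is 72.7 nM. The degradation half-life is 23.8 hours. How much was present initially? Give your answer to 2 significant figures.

Number of half-lives elapsed: n = 83.2/23.8 ≈ 3.4958.
A₀ = A × 2^n = 72.7 × 2^3.4958 = 72.7 × 11.281 ≈ 820.11 nM.

820 nM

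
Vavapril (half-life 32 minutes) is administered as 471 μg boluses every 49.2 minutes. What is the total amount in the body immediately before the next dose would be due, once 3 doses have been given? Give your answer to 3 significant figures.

237 μg

The 3 doses were given 147.6, 98.4, 49.2 minutes ago.
Total = 471·(1/2)^(147.6/32) + 471·(1/2)^(98.4/32) + 471·(1/2)^(49.2/32)
      = 19.254 + 55.893 + 162.25 ≈ 237.4 μg.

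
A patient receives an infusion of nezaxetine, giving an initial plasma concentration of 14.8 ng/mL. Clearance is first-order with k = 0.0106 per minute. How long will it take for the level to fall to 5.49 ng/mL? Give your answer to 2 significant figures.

t½ = ln 2 / k = 0.69315 / 0.0106 ≈ 65.391 minutes.
Fraction remaining = 5.49/14.8 ≈ 0.37095.
n = log₂(14.8/5.49) = ln(2.6958)/ln 2 ≈ 1.4307 half-lives.
t = n × t½ = 1.4307 × 65.391 ≈ 93.557 minutes.

94 minutes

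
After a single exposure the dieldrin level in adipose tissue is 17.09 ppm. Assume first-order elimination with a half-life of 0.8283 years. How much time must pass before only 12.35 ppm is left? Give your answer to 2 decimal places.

Fraction remaining = 12.35/17.09 ≈ 0.72264.
n = log₂(17.09/12.35) = ln(1.3838)/ln 2 ≈ 0.46864 half-lives.
t = n × t½ = 0.46864 × 0.8283 ≈ 0.38818 years.

0.39 years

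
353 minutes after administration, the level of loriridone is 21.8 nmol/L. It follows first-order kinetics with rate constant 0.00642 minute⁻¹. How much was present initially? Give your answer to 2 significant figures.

210 nmol/L

t½ = ln 2 / λ = 0.69315 / 0.00642 ≈ 107.97 minutes.
Number of half-lives elapsed: n = 353/107.97 ≈ 3.2695.
A₀ = A × 2^n = 21.8 × 2^3.2695 = 21.8 × 9.6433 ≈ 210.22 nmol/L.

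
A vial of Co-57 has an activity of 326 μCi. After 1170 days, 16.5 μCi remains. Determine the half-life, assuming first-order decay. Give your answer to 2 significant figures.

A/A₀ = 16.5/326 ≈ 0.050613.
n = log₂(19.758) ≈ 4.3043 half-lives elapsed in 1170 days.
t½ = 1170/4.3043 ≈ 271.82 days.

270 days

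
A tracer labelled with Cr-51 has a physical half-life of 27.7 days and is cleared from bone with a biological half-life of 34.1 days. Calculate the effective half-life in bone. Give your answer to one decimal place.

15.3 days

1/t_eff = 1/t_phys + 1/t_biol = 1/27.7 + 1/34.1 = 0.065427 per day.
t_eff = 27.7 × 34.1 / (27.7 + 34.1) ≈ 15.284 days.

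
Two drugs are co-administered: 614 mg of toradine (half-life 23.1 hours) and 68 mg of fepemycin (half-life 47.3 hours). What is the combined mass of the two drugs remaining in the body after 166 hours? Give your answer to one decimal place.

10.2 mg

toradine: 614 × (1/2)^(166/23.1) = 614 × (1/2)^7.1861 ≈ 4.2162 mg.
fepemycin: 68 × (1/2)^(166/47.3) = 68 × (1/2)^3.5095 ≈ 5.9709 mg.
Total = 4.2162 + 5.9709 ≈ 10.187 mg.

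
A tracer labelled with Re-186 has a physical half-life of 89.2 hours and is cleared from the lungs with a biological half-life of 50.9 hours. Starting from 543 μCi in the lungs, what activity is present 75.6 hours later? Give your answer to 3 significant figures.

1/t_eff = 1/t_phys + 1/t_biol = 1/89.2 + 1/50.9 = 0.030857 per hour.
t_eff = 89.2 × 50.9 / (89.2 + 50.9) ≈ 32.407 hours.
Remaining = 543 × (1/2)^(75.6/32.407) = 543 × (1/2)^2.3328 ≈ 107.78 μCi.

108 μCi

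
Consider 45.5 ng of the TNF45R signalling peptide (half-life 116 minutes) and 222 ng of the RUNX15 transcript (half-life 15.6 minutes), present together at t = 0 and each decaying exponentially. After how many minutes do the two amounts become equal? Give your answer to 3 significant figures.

41.2 minutes

Set 45.5·(1/2)^(t/116) = 222·(1/2)^(t/15.6).
Taking log₂: log₂(45.5/222) = t·(1/116 − 1/15.6).
log₂(0.20495) = -2.2866; 1/116 − 1/15.6 = -0.055482.
t = -2.2866 / -0.055482 ≈ 41.214 minutes.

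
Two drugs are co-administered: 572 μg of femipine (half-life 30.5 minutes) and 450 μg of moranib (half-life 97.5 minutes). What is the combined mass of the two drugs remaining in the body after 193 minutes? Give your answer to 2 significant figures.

femipine: 572 × (1/2)^(193/30.5) = 572 × (1/2)^6.3279 ≈ 7.1206 μg.
moranib: 450 × (1/2)^(193/97.5) = 450 × (1/2)^1.9795 ≈ 114.11 μg.
Total = 7.1206 + 114.11 ≈ 121.23 μg.

120 μg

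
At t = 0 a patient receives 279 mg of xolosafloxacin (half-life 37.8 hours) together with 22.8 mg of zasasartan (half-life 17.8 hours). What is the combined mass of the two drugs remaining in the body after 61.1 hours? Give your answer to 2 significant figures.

xolosafloxacin: 279 × (1/2)^(61.1/37.8) = 279 × (1/2)^1.6164 ≈ 90.995 mg.
zasasartan: 22.8 × (1/2)^(61.1/17.8) = 22.8 × (1/2)^3.4326 ≈ 2.1117 mg.
Total = 90.995 + 2.1117 ≈ 93.107 mg.

93 mg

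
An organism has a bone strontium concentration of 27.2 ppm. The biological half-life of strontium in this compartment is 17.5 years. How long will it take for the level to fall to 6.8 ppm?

6.8/27.2 = 1/4, so 2 half-lives have elapsed.
t = 2 × 17.5 = 35 years.

35 years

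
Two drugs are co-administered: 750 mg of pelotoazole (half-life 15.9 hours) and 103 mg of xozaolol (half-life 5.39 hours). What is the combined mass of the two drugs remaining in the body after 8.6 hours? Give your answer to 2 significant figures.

pelotoazole: 750 × (1/2)^(8.6/15.9) = 750 × (1/2)^0.54088 ≈ 515.51 mg.
xozaolol: 103 × (1/2)^(8.6/5.39) = 103 × (1/2)^1.5955 ≈ 34.082 mg.
Total = 515.51 + 34.082 ≈ 549.6 mg.

550 mg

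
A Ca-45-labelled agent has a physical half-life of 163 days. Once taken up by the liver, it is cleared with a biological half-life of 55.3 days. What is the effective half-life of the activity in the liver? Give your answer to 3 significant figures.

1/t_eff = 1/t_phys + 1/t_biol = 1/163 + 1/55.3 = 0.024218 per day.
t_eff = 163 × 55.3 / (163 + 55.3) ≈ 41.291 days.

41.3 days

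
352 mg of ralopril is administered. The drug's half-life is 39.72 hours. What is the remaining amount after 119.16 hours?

44 mg

Elapsed time is 3 half-lives (119.16/39.72).
Each half-life halves the amount: 352 × (1/2)^3 = 352/8 = 44 mg.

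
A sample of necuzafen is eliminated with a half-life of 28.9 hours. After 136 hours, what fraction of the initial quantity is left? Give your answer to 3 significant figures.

0.0383

n = 136/28.9 ≈ 4.7059 half-lives.
Fraction remaining = (1/2)^4.7059 ≈ 0.038317.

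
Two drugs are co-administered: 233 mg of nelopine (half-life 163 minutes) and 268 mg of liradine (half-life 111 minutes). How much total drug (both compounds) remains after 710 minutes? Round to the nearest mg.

nelopine: 233 × (1/2)^(710/163) = 233 × (1/2)^4.3558 ≈ 11.379 mg.
liradine: 268 × (1/2)^(710/111) = 268 × (1/2)^6.3964 ≈ 3.1815 mg.
Total = 11.379 + 3.1815 ≈ 14.561 mg.

15 mg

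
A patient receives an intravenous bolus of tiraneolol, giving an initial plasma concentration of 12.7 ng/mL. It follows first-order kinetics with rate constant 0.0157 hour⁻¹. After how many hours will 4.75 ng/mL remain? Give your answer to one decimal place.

62.6 hours

t½ = ln 2 / k = 0.69315 / 0.0157 ≈ 44.15 hours.
Fraction remaining = 4.75/12.7 ≈ 0.37402.
n = log₂(12.7/4.75) = ln(2.6737)/ln 2 ≈ 1.4188 half-lives.
t = n × t½ = 1.4188 × 44.15 ≈ 62.641 hours.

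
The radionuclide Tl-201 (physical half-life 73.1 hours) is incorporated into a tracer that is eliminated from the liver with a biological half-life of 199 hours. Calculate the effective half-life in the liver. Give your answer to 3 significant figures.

1/t_eff = 1/t_phys + 1/t_biol = 1/73.1 + 1/199 = 0.018705 per hour.
t_eff = 73.1 × 199 / (73.1 + 199) ≈ 53.462 hours.

53.5 hours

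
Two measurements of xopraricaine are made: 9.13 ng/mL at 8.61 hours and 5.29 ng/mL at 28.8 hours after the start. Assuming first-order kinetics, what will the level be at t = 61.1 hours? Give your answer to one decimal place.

2.2 ng/mL

Over Δt = 28.8 − 8.61 = 20.19 hours, the level fell by a factor of 9.13/5.29 ≈ 1.7259.
n = log₂(1.7259) ≈ 0.78735 half-lives, so t½ = 20.19/0.78735 ≈ 25.643 hours.
From t = 28.8 to t = 61.1: 5.29 × (1/2)^((61.1−28.8)/25.643) ≈ 2.2094 ng/mL.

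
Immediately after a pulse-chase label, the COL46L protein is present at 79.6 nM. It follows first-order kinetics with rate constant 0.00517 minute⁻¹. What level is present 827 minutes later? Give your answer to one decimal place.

t½ = ln 2 / k = 0.69315 / 0.00517 ≈ 134.07 minutes.
Number of half-lives: n = 827/134.07 ≈ 6.1684.
Remaining = 79.6 × (1/2)^6.1684 = 79.6 × 0.013904 ≈ 1.1067 nM.

1.1 nM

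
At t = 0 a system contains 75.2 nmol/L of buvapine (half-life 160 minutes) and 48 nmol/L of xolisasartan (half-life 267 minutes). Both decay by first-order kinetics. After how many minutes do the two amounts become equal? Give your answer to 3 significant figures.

Set 75.2·(1/2)^(t/160) = 48·(1/2)^(t/267).
Taking log₂: log₂(75.2/48) = t·(1/160 − 1/267).
log₂(1.5667) = 0.6477; 1/160 − 1/267 = 0.0025047.
t = 0.6477 / 0.0025047 ≈ 258.6 minutes.

259 minutes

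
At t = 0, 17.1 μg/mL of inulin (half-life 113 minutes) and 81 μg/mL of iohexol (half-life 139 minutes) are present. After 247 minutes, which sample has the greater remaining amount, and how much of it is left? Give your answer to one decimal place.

iohexol, 23.6 μg/mL

inulin: 17.1 × (1/2)^2.1858 ≈ 3.7583 μg/mL.
iohexol: 81 × (1/2)^1.777 ≈ 23.635 μg/mL.
Iohexol has more remaining, at ≈ 23.635 μg/mL.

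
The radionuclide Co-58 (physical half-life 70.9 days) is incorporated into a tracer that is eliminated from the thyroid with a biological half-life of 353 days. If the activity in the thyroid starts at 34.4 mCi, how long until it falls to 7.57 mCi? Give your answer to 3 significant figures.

129 days

1/t_eff = 1/t_phys + 1/t_biol = 1/70.9 + 1/353 = 0.016937 per day.
t_eff = 70.9 × 353 / (70.9 + 353) ≈ 59.042 days.
n = log₂(34.4/7.57) ≈ 2.184; t = 2.184 × 59.042 ≈ 128.95 days.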